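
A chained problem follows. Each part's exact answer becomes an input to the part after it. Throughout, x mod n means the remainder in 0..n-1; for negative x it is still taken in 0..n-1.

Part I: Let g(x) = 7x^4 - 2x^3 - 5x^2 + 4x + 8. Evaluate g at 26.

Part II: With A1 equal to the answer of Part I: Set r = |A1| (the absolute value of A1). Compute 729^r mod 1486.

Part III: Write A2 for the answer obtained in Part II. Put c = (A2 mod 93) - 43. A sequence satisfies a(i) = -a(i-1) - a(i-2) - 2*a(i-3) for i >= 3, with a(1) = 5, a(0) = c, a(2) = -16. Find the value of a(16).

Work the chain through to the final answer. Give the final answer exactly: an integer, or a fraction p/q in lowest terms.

Part I: 7*(26)^4 - 2*(26)^3 - 5*(26)^2 + 4*(26)^1 + 8 = (3198832) + (-35152) + (-3380) + (104) + (8) = 3160412; answer 3160412
Part II: A1 = 3160412; r = 3160412; squarings mod 1486: 729^1=729, 729^2=939, 729^4=523, 729^8=105, 729^16=623, 729^32=283, 729^64=1331, 729^128=249, 729^256=1075, 729^512=1003, 729^1024=1473, 729^2048=169, 729^4096=327, 729^8192=1423, 729^16384=997, 729^32768=1361, 729^65536=765, 729^131072=1227, 729^262144=211, 729^524288=1427, 729^1048576=509, 729^2097152=517; 729^3160412 = 729^4 * 729^8 * 729^16 * 729^64 * 729^256 * 729^2048 * 729^4096 * 729^8192 * 729^1048576 * 729^2097152 = 685 (mod 1486); answer 685
Part III: A2 = 685; c = -9; a(3) = -1*(-16) - 1*(5) - 2*(-9) = 29; iterating: a(3)=29, a(4)=-23, a(5)=26, a(6)=-61, a(7)=81, a(8)=-72, a(9)=113, a(10)=-203, a(11)=234, a(12)=-257, a(13)=429, a(14)=-640, a(15)=725, a(16)=-943; answer -943

-943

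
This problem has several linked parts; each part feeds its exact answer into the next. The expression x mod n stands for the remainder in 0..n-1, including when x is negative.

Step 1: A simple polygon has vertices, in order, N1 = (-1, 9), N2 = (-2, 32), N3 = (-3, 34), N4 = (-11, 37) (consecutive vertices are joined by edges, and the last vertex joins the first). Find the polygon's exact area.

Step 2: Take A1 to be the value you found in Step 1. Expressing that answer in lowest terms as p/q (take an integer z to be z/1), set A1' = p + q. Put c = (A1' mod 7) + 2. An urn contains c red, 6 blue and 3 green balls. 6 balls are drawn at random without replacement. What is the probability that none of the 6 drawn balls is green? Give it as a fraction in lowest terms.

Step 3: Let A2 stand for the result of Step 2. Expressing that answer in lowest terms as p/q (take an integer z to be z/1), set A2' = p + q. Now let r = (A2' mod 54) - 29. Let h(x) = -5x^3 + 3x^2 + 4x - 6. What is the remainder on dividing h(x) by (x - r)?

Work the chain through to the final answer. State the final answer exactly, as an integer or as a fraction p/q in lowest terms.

Step 1: cross terms: (-1*32 - -2*9)=-14, (-2*34 - -3*32)=28, (-3*37 - -11*34)=263, (-11*9 - -1*37)=-62; twice the area = |215| = 215; area = 215/2; answer 215/2
Step 2: A1 = 215/2; threaded value p + q = 217; c = 2; total draws C(11,6) = 462; favorable C(8,6) = 28; P = 2/33; answer 2/33
Step 3: A2 = 2/33; threaded value p + q = 35; r = 6; remainder = value at the root: -5*(6)^3 + 3*(6)^2 + 4*(6)^1 - 6 = (-1080) + (108) + (24) + (-6) = -954; answer -954

-954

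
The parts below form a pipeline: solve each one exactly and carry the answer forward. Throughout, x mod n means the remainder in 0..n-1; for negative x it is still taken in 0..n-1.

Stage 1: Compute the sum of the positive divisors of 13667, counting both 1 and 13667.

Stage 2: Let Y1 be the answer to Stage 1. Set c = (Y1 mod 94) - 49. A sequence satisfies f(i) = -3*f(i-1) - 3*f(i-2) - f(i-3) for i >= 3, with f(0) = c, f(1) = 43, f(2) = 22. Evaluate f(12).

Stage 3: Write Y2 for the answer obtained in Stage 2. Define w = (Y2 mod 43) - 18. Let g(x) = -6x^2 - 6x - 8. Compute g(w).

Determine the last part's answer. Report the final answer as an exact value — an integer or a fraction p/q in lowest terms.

Stage 1: 13667 = 79 * 173; sigma = (1 + 79) * (1 + 173) = 80 * 174 = 13920; answer 13920
Stage 2: Y1 = 13920; c = -41; f(3) = -3*(22) - 3*(43) - 1*(-41) = -154; iterating: f(3)=-154, f(4)=353, f(5)=-619, f(6)=952, f(7)=-1352, f(8)=1819, f(9)=-2353, f(10)=2954, f(11)=-3622, f(12)=4357; answer 4357
Stage 3: Y2 = 4357; w = -4; -6*(-4)^2 - 6*(-4)^1 - 8 = (-96) + (24) + (-8) = -80; answer -80

-80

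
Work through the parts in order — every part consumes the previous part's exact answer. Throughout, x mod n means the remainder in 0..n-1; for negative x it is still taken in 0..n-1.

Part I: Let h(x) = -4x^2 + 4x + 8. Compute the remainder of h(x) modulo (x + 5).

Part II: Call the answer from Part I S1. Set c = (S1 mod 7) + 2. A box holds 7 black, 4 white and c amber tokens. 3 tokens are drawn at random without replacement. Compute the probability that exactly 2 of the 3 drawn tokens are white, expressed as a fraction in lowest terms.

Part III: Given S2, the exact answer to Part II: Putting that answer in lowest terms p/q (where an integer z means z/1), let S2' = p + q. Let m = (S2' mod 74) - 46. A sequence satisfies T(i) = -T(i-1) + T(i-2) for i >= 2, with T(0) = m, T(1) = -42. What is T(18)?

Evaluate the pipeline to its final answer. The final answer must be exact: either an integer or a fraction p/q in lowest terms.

70200

Part I: remainder = value at the root: -4*(-5)^2 + 4*(-5)^1 + 8 = (-100) + (-20) + (8) = -112; answer -112
Part II: S1 = -112; c = 2; total draws C(13,3) = 286; favorable C(4,2)*C(9,1) = 54; P = 27/143; answer 27/143
Part III: S2 = 27/143; threaded value p + q = 170; m = -24; T(2) = -1*(-42) + 1*(-24) = 18; iterating: T(2)=18, T(3)=-60, T(4)=78, T(5)=-138, T(6)=216, T(7)=-354, T(8)=570, T(9)=-924, T(10)=1494, T(11)=-2418, T(12)=3912, T(13)=-6330, T(14)=10242, T(15)=-16572, T(16)=26814, T(17)=-43386, T(18)=70200; answer 70200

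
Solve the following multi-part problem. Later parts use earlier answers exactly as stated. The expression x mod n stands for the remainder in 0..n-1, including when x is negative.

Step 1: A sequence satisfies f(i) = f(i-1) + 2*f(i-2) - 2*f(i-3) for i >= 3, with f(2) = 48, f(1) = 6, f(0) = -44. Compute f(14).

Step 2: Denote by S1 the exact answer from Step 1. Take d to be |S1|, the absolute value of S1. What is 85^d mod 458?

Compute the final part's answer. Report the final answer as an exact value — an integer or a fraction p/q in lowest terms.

Step 1: f(3) = 1*(48) + 2*(6) - 2*(-44) = 148; iterating: f(3)=148, f(4)=232, f(5)=432, f(6)=600, f(7)=1000, f(8)=1336, f(9)=2136, f(10)=2808, f(11)=4408, f(12)=5752, f(13)=8952, f(14)=11640; answer 11640
Step 2: S1 = 11640; d = 11640; squarings mod 458: 85^1=85, 85^2=355, 85^4=75, 85^8=129, 85^16=153, 85^32=51, 85^64=311, 85^128=83, 85^256=19, 85^512=361, 85^1024=249, 85^2048=171, 85^4096=387, 85^8192=3; 85^11640 = 85^8 * 85^16 * 85^32 * 85^64 * 85^256 * 85^1024 * 85^2048 * 85^8192 = 57 (mod 458); answer 57

57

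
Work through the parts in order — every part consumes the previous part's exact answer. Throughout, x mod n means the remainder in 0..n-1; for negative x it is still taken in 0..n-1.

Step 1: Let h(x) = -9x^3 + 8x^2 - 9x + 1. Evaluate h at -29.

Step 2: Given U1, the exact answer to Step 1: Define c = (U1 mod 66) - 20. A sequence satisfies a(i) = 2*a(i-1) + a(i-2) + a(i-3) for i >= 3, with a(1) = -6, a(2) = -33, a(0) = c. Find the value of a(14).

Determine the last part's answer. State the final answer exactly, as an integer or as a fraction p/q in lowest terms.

-1545435

Step 1: -9*(-29)^3 + 8*(-29)^2 - 9*(-29)^1 + 1 = (219501) + (6728) + (261) + (1) = 226491; answer 226491
Step 2: U1 = 226491; c = 25; a(3) = 2*(-33) + 1*(-6) + 1*(25) = -47; iterating: a(3)=-47, a(4)=-133, a(5)=-346, a(6)=-872, a(7)=-2223, a(8)=-5664, a(9)=-14423, a(10)=-36733, a(11)=-93553, a(12)=-238262, a(13)=-606810, a(14)=-1545435; answer -1545435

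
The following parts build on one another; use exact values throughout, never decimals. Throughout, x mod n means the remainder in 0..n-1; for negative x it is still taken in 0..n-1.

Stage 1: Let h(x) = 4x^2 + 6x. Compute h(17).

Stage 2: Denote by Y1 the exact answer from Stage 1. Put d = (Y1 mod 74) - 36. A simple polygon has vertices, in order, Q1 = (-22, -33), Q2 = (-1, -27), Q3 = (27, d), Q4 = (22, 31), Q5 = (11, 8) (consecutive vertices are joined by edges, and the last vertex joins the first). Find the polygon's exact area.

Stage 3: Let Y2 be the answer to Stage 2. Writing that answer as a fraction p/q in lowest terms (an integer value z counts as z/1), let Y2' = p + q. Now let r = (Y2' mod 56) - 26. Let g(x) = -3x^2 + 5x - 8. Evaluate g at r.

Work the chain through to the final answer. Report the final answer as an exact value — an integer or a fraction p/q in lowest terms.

Stage 1: 4*(17)^2 + 6*(17)^1 = (1156) + (102) = 1258; answer 1258
Stage 2: Y1 = 1258; d = -36; cross terms: (-22*-27 - -1*-33)=561, (-1*-36 - 27*-27)=765, (27*31 - 22*-36)=1629, (22*8 - 11*31)=-165, (11*-33 - -22*8)=-187; twice the area = |2603| = 2603; area = 2603/2; answer 2603/2
Stage 3: Y2 = 2603/2; threaded value p + q = 2605; r = 3; -3*(3)^2 + 5*(3)^1 - 8 = (-27) + (15) + (-8) = -20; answer -20

-20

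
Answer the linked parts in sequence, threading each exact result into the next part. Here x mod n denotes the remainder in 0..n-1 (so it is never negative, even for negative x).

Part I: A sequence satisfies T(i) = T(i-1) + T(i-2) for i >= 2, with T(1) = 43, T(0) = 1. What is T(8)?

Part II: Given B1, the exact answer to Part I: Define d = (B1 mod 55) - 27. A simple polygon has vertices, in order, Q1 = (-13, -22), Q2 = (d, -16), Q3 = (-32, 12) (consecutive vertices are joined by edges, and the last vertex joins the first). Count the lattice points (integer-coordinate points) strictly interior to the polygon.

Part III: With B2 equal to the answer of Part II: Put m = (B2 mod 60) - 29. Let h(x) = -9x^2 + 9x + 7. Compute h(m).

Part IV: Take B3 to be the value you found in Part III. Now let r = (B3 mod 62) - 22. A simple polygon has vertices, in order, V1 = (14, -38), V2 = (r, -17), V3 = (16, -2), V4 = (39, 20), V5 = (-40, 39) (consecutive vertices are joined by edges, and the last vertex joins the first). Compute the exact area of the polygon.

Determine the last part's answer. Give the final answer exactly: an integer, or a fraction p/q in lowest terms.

5059/2

Part I: T(2) = 1*(43) + 1*(1) = 44; iterating: T(2)=44, T(3)=87, T(4)=131, T(5)=218, T(6)=349, T(7)=567, T(8)=916; answer 916
Part II: B1 = 916; d = 9; cross terms: (-13*-16 - 9*-22)=406, (9*12 - -32*-16)=-404, (-32*-22 - -13*12)=860; twice the area = |862| = 862; area = 431; boundary points = 2 + 1 + 1 = 4; strictly interior points = area - boundary/2 + 1 = 430; answer 430
Part III: B2 = 430; m = -19; -9*(-19)^2 + 9*(-19)^1 + 7 = (-3249) + (-171) + (7) = -3413; answer -3413
Part IV: B3 = -3413; r = 37; cross terms: (14*-17 - 37*-38)=1168, (37*-2 - 16*-17)=198, (16*20 - 39*-2)=398, (39*39 - -40*20)=2321, (-40*-38 - 14*39)=974; twice the area = |5059| = 5059; area = 5059/2; answer 5059/2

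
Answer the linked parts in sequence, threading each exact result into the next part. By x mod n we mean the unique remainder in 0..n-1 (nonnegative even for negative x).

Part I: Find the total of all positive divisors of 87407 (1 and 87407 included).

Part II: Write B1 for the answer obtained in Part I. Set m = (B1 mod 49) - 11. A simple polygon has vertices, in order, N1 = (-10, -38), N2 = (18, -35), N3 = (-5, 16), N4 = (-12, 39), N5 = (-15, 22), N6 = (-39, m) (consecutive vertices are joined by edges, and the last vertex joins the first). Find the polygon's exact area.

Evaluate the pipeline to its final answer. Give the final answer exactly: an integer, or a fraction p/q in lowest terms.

3655/2

Part I: 87407 is prime, so its only divisors are 1 and 87407; sigma = 1 + 87407 = 87408; answer 87408
Part II: B1 = 87408; m = 30; cross terms: (-10*-35 - 18*-38)=1034, (18*16 - -5*-35)=113, (-5*39 - -12*16)=-3, (-12*22 - -15*39)=321, (-15*30 - -39*22)=408, (-39*-38 - -10*30)=1782; twice the area = |3655| = 3655; area = 3655/2; answer 3655/2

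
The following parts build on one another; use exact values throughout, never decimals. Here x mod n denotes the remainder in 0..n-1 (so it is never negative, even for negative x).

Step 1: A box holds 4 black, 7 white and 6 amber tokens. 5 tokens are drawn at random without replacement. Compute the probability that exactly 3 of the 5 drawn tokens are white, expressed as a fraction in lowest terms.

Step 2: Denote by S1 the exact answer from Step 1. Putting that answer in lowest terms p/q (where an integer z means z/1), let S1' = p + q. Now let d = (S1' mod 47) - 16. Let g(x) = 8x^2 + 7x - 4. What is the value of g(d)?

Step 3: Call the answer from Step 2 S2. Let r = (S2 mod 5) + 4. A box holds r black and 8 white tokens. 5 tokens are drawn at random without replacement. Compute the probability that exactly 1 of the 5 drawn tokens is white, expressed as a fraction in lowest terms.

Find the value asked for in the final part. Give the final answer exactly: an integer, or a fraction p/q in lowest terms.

60/1001

Step 1: total draws C(17,5) = 6188; favorable C(7,3)*C(10,2) = 1575; P = 225/884; answer 225/884
Step 2: S1 = 225/884; threaded value p + q = 1109; d = 12; 8*(12)^2 + 7*(12)^1 - 4 = (1152) + (84) + (-4) = 1232; answer 1232
Step 3: S2 = 1232; r = 6; total draws C(14,5) = 2002; favorable C(8,1)*C(6,4) = 120; P = 60/1001; answer 60/1001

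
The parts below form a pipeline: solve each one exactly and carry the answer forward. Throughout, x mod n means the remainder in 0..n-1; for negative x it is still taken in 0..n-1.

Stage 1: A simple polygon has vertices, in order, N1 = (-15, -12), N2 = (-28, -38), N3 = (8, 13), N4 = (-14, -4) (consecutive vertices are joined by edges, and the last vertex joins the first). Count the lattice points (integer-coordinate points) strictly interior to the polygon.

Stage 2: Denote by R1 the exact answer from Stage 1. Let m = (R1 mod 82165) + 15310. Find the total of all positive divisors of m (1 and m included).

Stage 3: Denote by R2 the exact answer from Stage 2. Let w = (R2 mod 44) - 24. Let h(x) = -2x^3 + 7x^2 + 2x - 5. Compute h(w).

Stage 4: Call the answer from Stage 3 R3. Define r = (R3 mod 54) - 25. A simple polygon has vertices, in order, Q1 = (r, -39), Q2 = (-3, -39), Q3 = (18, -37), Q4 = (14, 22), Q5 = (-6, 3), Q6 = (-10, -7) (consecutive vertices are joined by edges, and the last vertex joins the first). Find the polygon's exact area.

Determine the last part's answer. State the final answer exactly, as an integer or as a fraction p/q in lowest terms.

Stage 1: cross terms: (-15*-38 - -28*-12)=234, (-28*13 - 8*-38)=-60, (8*-4 - -14*13)=150, (-14*-12 - -15*-4)=108; twice the area = |432| = 432; area = 216; boundary points = 13 + 3 + 1 + 1 = 18; strictly interior points = area - boundary/2 + 1 = 208; answer 208
Stage 2: R1 = 208; m = 15518; 15518 = 2 * 7759; sigma = (1 + 2) * (1 + 7759) = 3 * 7760 = 23280; answer 23280
Stage 3: R2 = 23280; w = -20; -2*(-20)^3 + 7*(-20)^2 + 2*(-20)^1 - 5 = (16000) + (2800) + (-40) + (-5) = 18755; answer 18755
Stage 4: R3 = 18755; r = -8; cross terms: (-8*-39 - -3*-39)=195, (-3*-37 - 18*-39)=813, (18*22 - 14*-37)=914, (14*3 - -6*22)=174, (-6*-7 - -10*3)=72, (-10*-39 - -8*-7)=334; twice the area = |2502| = 2502; area = 1251; answer 1251

1251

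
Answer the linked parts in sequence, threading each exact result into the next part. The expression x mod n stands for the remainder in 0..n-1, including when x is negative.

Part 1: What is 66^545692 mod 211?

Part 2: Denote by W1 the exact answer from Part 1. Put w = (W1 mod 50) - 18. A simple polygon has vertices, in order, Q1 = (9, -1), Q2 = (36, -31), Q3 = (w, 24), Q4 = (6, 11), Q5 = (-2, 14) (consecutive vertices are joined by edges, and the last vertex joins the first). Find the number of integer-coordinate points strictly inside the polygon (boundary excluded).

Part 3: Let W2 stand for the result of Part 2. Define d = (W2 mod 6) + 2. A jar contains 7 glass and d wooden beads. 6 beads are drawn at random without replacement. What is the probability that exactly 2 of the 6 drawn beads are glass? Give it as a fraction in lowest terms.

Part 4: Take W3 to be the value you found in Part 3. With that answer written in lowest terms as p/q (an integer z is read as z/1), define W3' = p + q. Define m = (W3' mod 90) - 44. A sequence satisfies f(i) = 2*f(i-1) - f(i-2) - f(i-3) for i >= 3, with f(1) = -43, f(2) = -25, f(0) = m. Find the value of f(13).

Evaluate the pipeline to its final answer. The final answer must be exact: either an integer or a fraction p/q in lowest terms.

Part 1: squarings mod 211: 66^1=66, 66^2=136, 66^4=139, 66^8=120, 66^16=52, 66^32=172, 66^64=44, 66^128=37, 66^256=103, 66^512=59, 66^1024=105, 66^2048=53, 66^4096=66, 66^8192=136, 66^16384=139, 66^32768=120, 66^65536=52, 66^131072=172, 66^262144=44, 66^524288=37; 66^545692 = 66^4 * 66^8 * 66^16 * 66^128 * 66^256 * 66^512 * 66^4096 * 66^16384 * 66^524288 = 21 (mod 211); answer 21
Part 2: W1 = 21; w = 3; cross terms: (9*-31 - 36*-1)=-243, (36*24 - 3*-31)=957, (3*11 - 6*24)=-111, (6*14 - -2*11)=106, (-2*-1 - 9*14)=-124; twice the area = |585| = 585; area = 585/2; boundary points = 3 + 11 + 1 + 1 + 1 = 17; strictly interior points = area - boundary/2 + 1 = 285; answer 285
Part 3: W2 = 285; d = 5; total draws C(12,6) = 924; favorable C(7,2)*C(5,4) = 105; P = 5/44; answer 5/44
Part 4: W3 = 5/44; threaded value p + q = 49; m = 5; f(3) = 2*(-25) - 1*(-43) - 1*(5) = -12; iterating: f(3)=-12, f(4)=44, f(5)=125, f(6)=218, f(7)=267, f(8)=191, f(9)=-103, f(10)=-664, f(11)=-1416, f(12)=-2065, f(13)=-2050; answer -2050

-2050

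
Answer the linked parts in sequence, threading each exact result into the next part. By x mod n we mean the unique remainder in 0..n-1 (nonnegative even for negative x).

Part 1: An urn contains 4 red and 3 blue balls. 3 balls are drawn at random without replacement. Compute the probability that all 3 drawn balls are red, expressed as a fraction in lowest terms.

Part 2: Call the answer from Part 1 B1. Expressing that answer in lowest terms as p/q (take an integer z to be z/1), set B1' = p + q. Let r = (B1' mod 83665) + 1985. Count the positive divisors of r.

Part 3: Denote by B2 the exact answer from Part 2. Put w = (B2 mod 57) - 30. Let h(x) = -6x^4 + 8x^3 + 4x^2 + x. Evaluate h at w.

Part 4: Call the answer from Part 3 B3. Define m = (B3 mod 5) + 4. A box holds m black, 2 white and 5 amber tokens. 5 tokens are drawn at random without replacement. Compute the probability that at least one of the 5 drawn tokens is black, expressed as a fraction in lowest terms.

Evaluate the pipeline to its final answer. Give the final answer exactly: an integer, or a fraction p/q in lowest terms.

Part 1: total draws C(7,3) = 35; favorable C(4,3) = 4; P = 4/35; answer 4/35
Part 2: B1 = 4/35; threaded value p + q = 39; r = 2024; 2024 = 2^3 * 11 * 23; number of divisors = (3+1) * (1+1) * (1+1) = 16; answer 16
Part 3: B2 = 16; w = -14; -6*(-14)^4 + 8*(-14)^3 + 4*(-14)^2 + 1*(-14)^1 = (-230496) + (-21952) + (784) + (-14) = -251678; answer -251678
Part 4: B3 = -251678; m = 6; total draws C(13,5) = 1287; complement C(7,5) = 21; favorable 1287 - 21 = 1266; P = 422/429; answer 422/429

422/429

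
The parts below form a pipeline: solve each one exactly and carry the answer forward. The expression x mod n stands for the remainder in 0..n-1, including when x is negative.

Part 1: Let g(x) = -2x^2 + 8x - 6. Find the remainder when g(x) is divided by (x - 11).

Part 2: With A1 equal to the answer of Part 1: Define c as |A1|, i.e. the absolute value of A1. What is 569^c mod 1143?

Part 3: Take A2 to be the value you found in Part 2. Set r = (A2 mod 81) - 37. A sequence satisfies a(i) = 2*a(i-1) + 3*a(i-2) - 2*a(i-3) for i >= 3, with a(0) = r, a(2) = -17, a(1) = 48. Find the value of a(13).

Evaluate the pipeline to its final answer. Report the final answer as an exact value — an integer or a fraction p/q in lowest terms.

Part 1: remainder = value at the root: -2*(11)^2 + 8*(11)^1 - 6 = (-242) + (88) + (-6) = -160; answer -160
Part 2: A1 = -160; c = 160; squarings mod 1143: 569^1=569, 569^2=292, 569^4=682, 569^8=1066, 569^16=214, 569^32=76, 569^64=61, 569^128=292; 569^160 = 569^32 * 569^128 = 475 (mod 1143); answer 475
Part 3: A2 = 475; r = 33; a(3) = 2*(-17) + 3*(48) - 2*(33) = 44; iterating: a(3)=44, a(4)=-59, a(5)=48, a(6)=-169, a(7)=-76, a(8)=-755, a(9)=-1400, a(10)=-4913, a(11)=-12516, a(12)=-36971, a(13)=-101664; answer -101664

-101664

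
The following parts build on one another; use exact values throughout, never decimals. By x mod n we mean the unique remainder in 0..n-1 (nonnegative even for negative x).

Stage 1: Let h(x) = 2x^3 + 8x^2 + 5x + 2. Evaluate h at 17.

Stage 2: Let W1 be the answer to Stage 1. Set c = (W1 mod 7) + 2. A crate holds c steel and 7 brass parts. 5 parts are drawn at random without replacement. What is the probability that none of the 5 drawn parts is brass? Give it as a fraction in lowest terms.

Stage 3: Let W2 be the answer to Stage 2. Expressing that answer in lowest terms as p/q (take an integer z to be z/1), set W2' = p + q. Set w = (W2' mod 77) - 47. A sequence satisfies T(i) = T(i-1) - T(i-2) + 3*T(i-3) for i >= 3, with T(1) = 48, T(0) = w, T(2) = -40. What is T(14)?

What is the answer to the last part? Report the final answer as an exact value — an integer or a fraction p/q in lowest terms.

-8344

Stage 1: 2*(17)^3 + 8*(17)^2 + 5*(17)^1 + 2 = (9826) + (2312) + (85) + (2) = 12225; answer 12225
Stage 2: W1 = 12225; c = 5; total draws C(12,5) = 792; favorable C(5,5) = 1; P = 1/792; answer 1/792
Stage 3: W2 = 1/792; threaded value p + q = 793; w = -24; T(3) = 1*(-40) - 1*(48) + 3*(-24) = -160; iterating: T(3)=-160, T(4)=24, T(5)=64, T(6)=-440, T(7)=-432, T(8)=200, T(9)=-688, T(10)=-2184, T(11)=-896, T(12)=-776, T(13)=-6432, T(14)=-8344; answer -8344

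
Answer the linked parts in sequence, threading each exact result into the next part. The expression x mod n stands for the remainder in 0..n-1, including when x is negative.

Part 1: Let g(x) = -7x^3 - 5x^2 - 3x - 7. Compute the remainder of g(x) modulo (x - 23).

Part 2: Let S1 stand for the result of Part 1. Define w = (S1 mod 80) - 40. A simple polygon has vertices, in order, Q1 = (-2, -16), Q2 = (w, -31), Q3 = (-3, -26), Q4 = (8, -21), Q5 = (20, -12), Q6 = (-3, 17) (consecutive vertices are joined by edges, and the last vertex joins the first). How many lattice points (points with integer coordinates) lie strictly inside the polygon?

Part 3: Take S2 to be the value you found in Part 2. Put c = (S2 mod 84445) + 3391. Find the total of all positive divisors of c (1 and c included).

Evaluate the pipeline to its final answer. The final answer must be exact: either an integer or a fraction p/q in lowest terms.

Part 1: remainder = value at the root: -7*(23)^3 - 5*(23)^2 - 3*(23)^1 - 7 = (-85169) + (-2645) + (-69) + (-7) = -87890; answer -87890
Part 2: S1 = -87890; w = -10; cross terms: (-2*-31 - -10*-16)=-98, (-10*-26 - -3*-31)=167, (-3*-21 - 8*-26)=271, (8*-12 - 20*-21)=324, (20*17 - -3*-12)=304, (-3*-16 - -2*17)=82; twice the area = |1050| = 1050; area = 525; boundary points = 1 + 1 + 1 + 3 + 1 + 1 = 8; strictly interior points = area - boundary/2 + 1 = 522; answer 522
Part 3: S2 = 522; c = 3913; 3913 = 7 * 13 * 43; sigma = (1 + 7) * (1 + 13) * (1 + 43) = 8 * 14 * 44 = 4928; answer 4928

4928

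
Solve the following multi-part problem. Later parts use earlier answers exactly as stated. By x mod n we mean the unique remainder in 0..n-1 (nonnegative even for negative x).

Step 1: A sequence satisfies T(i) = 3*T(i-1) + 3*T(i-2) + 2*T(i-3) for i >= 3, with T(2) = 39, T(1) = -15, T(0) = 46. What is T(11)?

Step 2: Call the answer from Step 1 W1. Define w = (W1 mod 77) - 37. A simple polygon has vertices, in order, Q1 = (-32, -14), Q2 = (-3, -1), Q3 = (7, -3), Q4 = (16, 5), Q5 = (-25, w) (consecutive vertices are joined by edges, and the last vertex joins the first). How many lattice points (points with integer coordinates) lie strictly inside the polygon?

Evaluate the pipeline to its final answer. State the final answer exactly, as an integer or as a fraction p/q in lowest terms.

Step 1: T(3) = 3*(39) + 3*(-15) + 2*(46) = 164; iterating: T(3)=164, T(4)=579, T(5)=2307, T(6)=8986, T(7)=35037, T(8)=136683, T(9)=533132, T(10)=2079519, T(11)=8111319; answer 8111319
Step 2: W1 = 8111319; w = 25; cross terms: (-32*-1 - -3*-14)=-10, (-3*-3 - 7*-1)=16, (7*5 - 16*-3)=83, (16*25 - -25*5)=525, (-25*-14 - -32*25)=1150; twice the area = |1764| = 1764; area = 882; boundary points = 1 + 2 + 1 + 1 + 1 = 6; strictly interior points = area - boundary/2 + 1 = 880; answer 880

880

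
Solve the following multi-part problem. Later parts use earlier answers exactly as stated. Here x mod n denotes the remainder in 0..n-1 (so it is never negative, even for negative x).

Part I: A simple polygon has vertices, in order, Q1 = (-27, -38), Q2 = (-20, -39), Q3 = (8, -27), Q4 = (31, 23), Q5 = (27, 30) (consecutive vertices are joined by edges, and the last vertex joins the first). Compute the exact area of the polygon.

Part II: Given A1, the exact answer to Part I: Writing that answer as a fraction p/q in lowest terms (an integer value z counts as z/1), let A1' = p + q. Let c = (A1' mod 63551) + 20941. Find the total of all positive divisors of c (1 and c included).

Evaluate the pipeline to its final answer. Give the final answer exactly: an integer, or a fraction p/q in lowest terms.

50310

Part I: cross terms: (-27*-39 - -20*-38)=293, (-20*-27 - 8*-39)=852, (8*23 - 31*-27)=1021, (31*30 - 27*23)=309, (27*-38 - -27*30)=-216; twice the area = |2259| = 2259; area = 2259/2; answer 2259/2
Part II: A1 = 2259/2; threaded value p + q = 2261; c = 23202; 23202 = 2 * 3^2 * 1289; sigma = (1 + 2) * (1 + 3 + 9) * (1 + 1289) = 3 * 13 * 1290 = 50310; answer 50310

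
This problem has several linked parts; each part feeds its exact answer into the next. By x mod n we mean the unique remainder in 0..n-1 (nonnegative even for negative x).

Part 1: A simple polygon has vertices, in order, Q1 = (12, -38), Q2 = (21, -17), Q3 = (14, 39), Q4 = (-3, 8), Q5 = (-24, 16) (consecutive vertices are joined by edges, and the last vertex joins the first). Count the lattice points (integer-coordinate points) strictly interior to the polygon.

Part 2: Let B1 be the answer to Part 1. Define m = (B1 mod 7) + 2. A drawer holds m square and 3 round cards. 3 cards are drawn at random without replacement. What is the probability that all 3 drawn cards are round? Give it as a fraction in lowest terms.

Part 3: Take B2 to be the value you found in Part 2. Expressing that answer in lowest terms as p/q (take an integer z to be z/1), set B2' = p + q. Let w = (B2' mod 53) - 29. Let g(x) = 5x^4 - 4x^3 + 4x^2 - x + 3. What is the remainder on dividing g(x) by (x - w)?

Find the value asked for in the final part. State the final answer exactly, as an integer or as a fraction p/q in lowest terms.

549525

Part 1: cross terms: (12*-17 - 21*-38)=594, (21*39 - 14*-17)=1057, (14*8 - -3*39)=229, (-3*16 - -24*8)=144, (-24*-38 - 12*16)=720; twice the area = |2744| = 2744; area = 1372; boundary points = 3 + 7 + 1 + 1 + 18 = 30; strictly interior points = area - boundary/2 + 1 = 1358; answer 1358
Part 2: B1 = 1358; m = 2; total draws C(5,3) = 10; favorable C(3,3) = 1; P = 1/10; answer 1/10
Part 3: B2 = 1/10; threaded value p + q = 11; w = -18; remainder = value at the root: 5*(-18)^4 - 4*(-18)^3 + 4*(-18)^2 - 1*(-18)^1 + 3 = (524880) + (23328) + (1296) + (18) + (3) = 549525; answer 549525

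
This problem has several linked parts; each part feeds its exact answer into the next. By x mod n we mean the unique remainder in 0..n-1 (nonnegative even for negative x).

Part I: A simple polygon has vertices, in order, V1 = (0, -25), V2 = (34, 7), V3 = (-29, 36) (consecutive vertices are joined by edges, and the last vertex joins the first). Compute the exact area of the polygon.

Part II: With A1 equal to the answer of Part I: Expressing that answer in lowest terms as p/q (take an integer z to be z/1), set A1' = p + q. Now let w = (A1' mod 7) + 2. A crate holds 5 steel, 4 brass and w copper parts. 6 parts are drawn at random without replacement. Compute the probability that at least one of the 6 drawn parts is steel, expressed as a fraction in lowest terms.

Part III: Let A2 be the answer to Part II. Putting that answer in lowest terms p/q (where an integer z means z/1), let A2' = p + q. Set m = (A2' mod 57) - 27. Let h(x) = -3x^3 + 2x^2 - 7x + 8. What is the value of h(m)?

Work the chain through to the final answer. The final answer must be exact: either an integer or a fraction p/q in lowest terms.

-45792

Part I: cross terms: (0*7 - 34*-25)=850, (34*36 - -29*7)=1427, (-29*-25 - 0*36)=725; twice the area = |3002| = 3002; area = 1501; answer 1501
Part II: A1 = 1501; threaded value p + q = 1502; w = 6; total draws C(15,6) = 5005; complement C(10,6) = 210; favorable 5005 - 210 = 4795; P = 137/143; answer 137/143
Part III: A2 = 137/143; threaded value p + q = 280; m = 25; -3*(25)^3 + 2*(25)^2 - 7*(25)^1 + 8 = (-46875) + (1250) + (-175) + (8) = -45792; answer -45792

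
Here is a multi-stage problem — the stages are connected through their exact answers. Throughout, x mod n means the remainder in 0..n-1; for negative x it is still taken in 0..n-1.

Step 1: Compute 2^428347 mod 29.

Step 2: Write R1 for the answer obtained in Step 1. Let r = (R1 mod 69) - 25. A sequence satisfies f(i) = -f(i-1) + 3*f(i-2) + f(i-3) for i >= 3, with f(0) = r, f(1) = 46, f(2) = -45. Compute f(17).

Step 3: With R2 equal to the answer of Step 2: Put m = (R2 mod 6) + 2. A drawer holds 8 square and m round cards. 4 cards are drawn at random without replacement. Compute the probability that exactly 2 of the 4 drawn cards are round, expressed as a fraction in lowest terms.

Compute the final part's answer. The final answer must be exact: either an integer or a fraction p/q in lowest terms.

2/15

Step 1: squarings mod 29: 2^1=2, 2^2=4, 2^4=16, 2^8=24, 2^16=25, 2^32=16, 2^64=24, 2^128=25, 2^256=16, 2^512=24, 2^1024=25, 2^2048=16, 2^4096=24, 2^8192=25, 2^16384=16, 2^32768=24, 2^65536=25, 2^131072=16, 2^262144=24; 2^428347 = 2^1 * 2^2 * 2^8 * 2^16 * 2^32 * 2^256 * 2^2048 * 2^32768 * 2^131072 * 2^262144 = 8 (mod 29); answer 8
Step 2: R1 = 8; r = -17; f(3) = -1*(-45) + 3*(46) + 1*(-17) = 166; iterating: f(3)=166, f(4)=-255, f(5)=708, f(6)=-1307, f(7)=3176, f(8)=-6389, f(9)=14610, f(10)=-30601, f(11)=68042, f(12)=-145235, f(13)=318760, f(14)=-686423, f(15)=1497468, f(16)=-3237977, f(17)=7043958; answer 7043958
Step 3: R2 = 7043958; m = 2; total draws C(10,4) = 210; favorable C(2,2)*C(8,2) = 28; P = 2/15; answer 2/15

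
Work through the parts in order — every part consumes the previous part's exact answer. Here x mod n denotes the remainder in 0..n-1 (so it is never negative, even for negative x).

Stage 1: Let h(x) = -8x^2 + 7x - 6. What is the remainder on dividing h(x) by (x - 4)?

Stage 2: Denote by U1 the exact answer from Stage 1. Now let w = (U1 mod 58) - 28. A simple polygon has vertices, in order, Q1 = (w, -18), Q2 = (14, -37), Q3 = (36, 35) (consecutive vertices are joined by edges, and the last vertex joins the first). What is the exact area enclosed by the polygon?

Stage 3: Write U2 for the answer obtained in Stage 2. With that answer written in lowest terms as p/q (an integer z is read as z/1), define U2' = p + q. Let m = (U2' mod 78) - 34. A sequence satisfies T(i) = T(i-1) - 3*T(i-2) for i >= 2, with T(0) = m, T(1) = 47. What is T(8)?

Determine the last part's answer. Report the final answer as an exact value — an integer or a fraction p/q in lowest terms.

Stage 1: remainder = value at the root: -8*(4)^2 + 7*(4)^1 - 6 = (-128) + (28) + (-6) = -106; answer -106
Stage 2: U1 = -106; w = -18; cross terms: (-18*-37 - 14*-18)=918, (14*35 - 36*-37)=1822, (36*-18 - -18*35)=-18; twice the area = |2722| = 2722; area = 1361; answer 1361
Stage 3: U2 = 1361; threaded value p + q = 1362; m = 2; T(2) = 1*(47) - 3*(2) = 41; iterating: T(2)=41, T(3)=-100, T(4)=-223, T(5)=77, T(6)=746, T(7)=515, T(8)=-1723; answer -1723

-1723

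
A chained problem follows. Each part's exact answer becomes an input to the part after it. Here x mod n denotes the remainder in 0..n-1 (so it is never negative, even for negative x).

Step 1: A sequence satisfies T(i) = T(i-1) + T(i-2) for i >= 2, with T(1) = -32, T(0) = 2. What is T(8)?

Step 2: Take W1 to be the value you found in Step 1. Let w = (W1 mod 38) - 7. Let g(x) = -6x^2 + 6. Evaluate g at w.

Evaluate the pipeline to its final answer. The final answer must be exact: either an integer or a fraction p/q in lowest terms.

-288

Step 1: T(2) = 1*(-32) + 1*(2) = -30; iterating: T(2)=-30, T(3)=-62, T(4)=-92, T(5)=-154, T(6)=-246, T(7)=-400, T(8)=-646; answer -646
Step 2: W1 = -646; w = -7; -6*(-7)^2 + 6 = (-294) + (6) = -288; answer -288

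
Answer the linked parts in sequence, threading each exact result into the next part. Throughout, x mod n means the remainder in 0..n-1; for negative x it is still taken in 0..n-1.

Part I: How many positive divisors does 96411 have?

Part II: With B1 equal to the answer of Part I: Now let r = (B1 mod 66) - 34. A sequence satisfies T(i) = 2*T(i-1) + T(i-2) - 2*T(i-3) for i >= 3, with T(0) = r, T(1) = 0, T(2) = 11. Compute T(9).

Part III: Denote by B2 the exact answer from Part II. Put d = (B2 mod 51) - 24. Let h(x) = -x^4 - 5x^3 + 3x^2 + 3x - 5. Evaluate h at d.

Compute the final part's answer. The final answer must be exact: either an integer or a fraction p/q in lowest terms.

-565

Part I: 96411 = 3 * 7 * 4591; number of divisors = (1+1) * (1+1) * (1+1) = 8; answer 8
Part II: B1 = 8; r = -26; T(3) = 2*(11) + 1*(0) - 2*(-26) = 74; iterating: T(3)=74, T(4)=159, T(5)=370, T(6)=751, T(7)=1554, T(8)=3119, T(9)=6290; answer 6290
Part III: B2 = 6290; d = -7; -1*(-7)^4 - 5*(-7)^3 + 3*(-7)^2 + 3*(-7)^1 - 5 = (-2401) + (1715) + (147) + (-21) + (-5) = -565; answer -565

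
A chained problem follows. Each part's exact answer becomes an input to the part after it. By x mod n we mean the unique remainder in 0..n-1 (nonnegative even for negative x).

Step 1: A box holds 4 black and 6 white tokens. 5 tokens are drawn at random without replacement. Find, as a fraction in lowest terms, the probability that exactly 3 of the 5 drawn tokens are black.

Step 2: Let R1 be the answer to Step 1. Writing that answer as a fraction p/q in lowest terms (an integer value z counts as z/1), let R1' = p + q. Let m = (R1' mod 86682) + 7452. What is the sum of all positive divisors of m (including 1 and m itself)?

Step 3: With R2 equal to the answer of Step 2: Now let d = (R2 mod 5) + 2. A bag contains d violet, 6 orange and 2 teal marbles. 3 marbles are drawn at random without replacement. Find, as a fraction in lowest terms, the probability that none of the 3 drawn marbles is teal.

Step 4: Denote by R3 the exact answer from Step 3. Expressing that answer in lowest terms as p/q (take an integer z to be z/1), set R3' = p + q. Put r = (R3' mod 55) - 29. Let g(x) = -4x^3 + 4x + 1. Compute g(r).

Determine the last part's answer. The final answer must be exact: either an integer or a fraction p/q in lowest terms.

Step 1: total draws C(10,5) = 252; favorable C(4,3)*C(6,2) = 60; P = 5/21; answer 5/21
Step 2: R1 = 5/21; threaded value p + q = 26; m = 7478; 7478 = 2 * 3739; sigma = (1 + 2) * (1 + 3739) = 3 * 3740 = 11220; answer 11220
Step 3: R2 = 11220; d = 2; total draws C(10,3) = 120; favorable C(8,3) = 56; P = 7/15; answer 7/15
Step 4: R3 = 7/15; threaded value p + q = 22; r = -7; -4*(-7)^3 + 4*(-7)^1 + 1 = (1372) + (-28) + (1) = 1345; answer 1345

1345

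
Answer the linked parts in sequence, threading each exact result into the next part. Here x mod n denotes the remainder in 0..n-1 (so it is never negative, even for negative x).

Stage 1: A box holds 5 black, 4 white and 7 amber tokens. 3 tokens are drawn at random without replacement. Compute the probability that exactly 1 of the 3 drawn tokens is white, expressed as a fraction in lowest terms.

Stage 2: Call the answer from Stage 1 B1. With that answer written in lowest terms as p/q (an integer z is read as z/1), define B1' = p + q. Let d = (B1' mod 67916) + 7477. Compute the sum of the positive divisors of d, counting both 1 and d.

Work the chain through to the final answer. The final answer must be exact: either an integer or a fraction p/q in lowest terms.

Stage 1: total draws C(16,3) = 560; favorable C(4,1)*C(12,2) = 264; P = 33/70; answer 33/70
Stage 2: B1 = 33/70; threaded value p + q = 103; d = 7580; 7580 = 2^2 * 5 * 379; sigma = (1 + 2 + 4) * (1 + 5) * (1 + 379) = 7 * 6 * 380 = 15960; answer 15960

15960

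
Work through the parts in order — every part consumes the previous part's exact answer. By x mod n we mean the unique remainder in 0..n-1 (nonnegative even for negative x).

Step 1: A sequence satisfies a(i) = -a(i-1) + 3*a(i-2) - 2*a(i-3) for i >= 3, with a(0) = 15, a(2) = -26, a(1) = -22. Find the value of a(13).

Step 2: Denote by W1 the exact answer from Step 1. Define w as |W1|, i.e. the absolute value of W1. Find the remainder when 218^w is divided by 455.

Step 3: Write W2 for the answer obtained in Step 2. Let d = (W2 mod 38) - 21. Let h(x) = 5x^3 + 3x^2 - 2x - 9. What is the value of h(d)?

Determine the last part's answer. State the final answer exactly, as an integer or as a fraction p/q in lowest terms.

-38769

Step 1: a(3) = -1*(-26) + 3*(-22) - 2*(15) = -70; iterating: a(3)=-70, a(4)=36, a(5)=-194, a(6)=442, a(7)=-1096, a(8)=2810, a(9)=-6982, a(10)=17604, a(11)=-44170, a(12)=110946, a(13)=-278664; answer -278664
Step 2: W1 = -278664; w = 278664; squarings mod 455: 218^1=218, 218^2=204, 218^4=211, 218^8=386, 218^16=211, 218^32=386, 218^64=211, 218^128=386, 218^256=211, 218^512=386, 218^1024=211, 218^2048=386, 218^4096=211, 218^8192=386, 218^16384=211, 218^32768=386, 218^65536=211, 218^131072=386, 218^262144=211; 218^278664 = 218^8 * 218^128 * 218^16384 * 218^262144 = 1 (mod 455); answer 1
Step 3: W2 = 1; d = -20; 5*(-20)^3 + 3*(-20)^2 - 2*(-20)^1 - 9 = (-40000) + (1200) + (40) + (-9) = -38769; answer -38769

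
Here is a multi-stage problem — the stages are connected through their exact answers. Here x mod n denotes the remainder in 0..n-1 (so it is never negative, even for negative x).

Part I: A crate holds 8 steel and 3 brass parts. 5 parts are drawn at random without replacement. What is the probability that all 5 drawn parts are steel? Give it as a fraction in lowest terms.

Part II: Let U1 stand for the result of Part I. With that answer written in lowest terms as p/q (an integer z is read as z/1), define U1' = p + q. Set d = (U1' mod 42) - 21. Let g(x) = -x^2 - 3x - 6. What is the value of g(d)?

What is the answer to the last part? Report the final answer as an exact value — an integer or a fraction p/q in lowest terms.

Part I: total draws C(11,5) = 462; favorable C(8,5) = 56; P = 4/33; answer 4/33
Part II: U1 = 4/33; threaded value p + q = 37; d = 16; -1*(16)^2 - 3*(16)^1 - 6 = (-256) + (-48) + (-6) = -310; answer -310

-310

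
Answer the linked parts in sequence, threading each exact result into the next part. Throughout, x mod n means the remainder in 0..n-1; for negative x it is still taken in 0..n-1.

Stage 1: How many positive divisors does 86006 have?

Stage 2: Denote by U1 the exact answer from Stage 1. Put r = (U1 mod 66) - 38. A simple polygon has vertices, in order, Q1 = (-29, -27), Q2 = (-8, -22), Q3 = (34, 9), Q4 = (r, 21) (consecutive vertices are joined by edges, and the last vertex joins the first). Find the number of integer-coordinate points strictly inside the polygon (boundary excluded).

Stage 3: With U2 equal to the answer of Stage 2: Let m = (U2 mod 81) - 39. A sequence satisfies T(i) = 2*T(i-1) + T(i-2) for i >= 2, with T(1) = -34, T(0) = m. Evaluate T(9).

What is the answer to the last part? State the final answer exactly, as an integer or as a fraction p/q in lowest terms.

-33898

Stage 1: 86006 = 2 * 43003; number of divisors = (1+1) * (1+1) = 4; answer 4
Stage 2: U1 = 4; r = -34; cross terms: (-29*-22 - -8*-27)=422, (-8*9 - 34*-22)=676, (34*21 - -34*9)=1020, (-34*-27 - -29*21)=1527; twice the area = |3645| = 3645; area = 3645/2; boundary points = 1 + 1 + 4 + 1 = 7; strictly interior points = area - boundary/2 + 1 = 1820; answer 1820
Stage 3: U2 = 1820; m = -1; T(2) = 2*(-34) + 1*(-1) = -69; iterating: T(2)=-69, T(3)=-172, T(4)=-413, T(5)=-998, T(6)=-2409, T(7)=-5816, T(8)=-14041, T(9)=-33898; answer -33898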